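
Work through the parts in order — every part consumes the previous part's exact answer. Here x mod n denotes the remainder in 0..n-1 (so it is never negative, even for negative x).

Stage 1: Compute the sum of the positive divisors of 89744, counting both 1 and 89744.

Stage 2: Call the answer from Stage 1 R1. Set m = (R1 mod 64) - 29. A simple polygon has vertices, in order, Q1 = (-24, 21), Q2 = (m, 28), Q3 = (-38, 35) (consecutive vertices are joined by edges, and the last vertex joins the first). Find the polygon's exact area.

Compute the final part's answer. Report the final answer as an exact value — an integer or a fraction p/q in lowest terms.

14

Stage 1: 89744 = 2^4 * 71 * 79; sigma = (1 + 2 + 4 + 8 + 16) * (1 + 71) * (1 + 79) = 31 * 72 * 80 = 178560; answer 178560
Stage 2: R1 = 178560; m = -29; cross terms: (-24*28 - -29*21)=-63, (-29*35 - -38*28)=49, (-38*21 - -24*35)=42; twice the area = |28| = 28; area = 14; answer 14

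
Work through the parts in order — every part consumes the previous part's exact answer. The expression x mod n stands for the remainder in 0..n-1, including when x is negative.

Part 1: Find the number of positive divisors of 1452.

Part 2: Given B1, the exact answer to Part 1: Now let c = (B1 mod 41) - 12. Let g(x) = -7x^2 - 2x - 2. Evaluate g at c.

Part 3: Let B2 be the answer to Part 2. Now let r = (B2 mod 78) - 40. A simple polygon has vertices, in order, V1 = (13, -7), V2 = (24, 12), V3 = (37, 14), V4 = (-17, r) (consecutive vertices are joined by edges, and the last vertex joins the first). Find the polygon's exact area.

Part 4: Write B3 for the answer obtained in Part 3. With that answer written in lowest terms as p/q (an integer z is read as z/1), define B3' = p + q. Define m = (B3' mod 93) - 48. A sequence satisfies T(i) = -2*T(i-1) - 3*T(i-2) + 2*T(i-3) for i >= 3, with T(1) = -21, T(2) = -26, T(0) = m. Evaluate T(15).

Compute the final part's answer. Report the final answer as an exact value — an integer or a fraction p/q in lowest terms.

-232045

Part 1: 1452 = 2^2 * 3 * 11^2; number of divisors = (2+1) * (1+1) * (2+1) = 18; answer 18
Part 2: B1 = 18; c = 6; -7*(6)^2 - 2*(6)^1 - 2 = (-252) + (-12) + (-2) = -266; answer -266
Part 3: B2 = -266; r = 6; cross terms: (13*12 - 24*-7)=324, (24*14 - 37*12)=-108, (37*6 - -17*14)=460, (-17*-7 - 13*6)=41; twice the area = |717| = 717; area = 717/2; answer 717/2
Part 4: B3 = 717/2; threaded value p + q = 719; m = 20; T(3) = -2*(-26) - 3*(-21) + 2*(20) = 155; iterating: T(3)=155, T(4)=-274, T(5)=31, T(6)=1070, T(7)=-2781, T(8)=2414, T(9)=5655, T(10)=-24114, T(11)=36091, T(12)=11470, T(13)=-179441, T(14)=396654, T(15)=-232045; answer -232045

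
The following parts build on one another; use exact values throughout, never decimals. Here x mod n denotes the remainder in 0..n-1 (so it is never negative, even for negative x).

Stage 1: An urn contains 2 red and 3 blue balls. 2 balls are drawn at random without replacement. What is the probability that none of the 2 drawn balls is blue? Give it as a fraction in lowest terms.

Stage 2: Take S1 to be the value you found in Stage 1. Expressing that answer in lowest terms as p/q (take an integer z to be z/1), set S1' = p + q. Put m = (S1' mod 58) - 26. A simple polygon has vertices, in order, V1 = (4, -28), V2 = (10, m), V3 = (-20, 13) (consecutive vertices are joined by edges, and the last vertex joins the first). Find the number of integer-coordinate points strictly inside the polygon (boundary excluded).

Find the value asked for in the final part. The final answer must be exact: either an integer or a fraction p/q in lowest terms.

Stage 1: total draws C(5,2) = 10; favorable C(2,2) = 1; P = 1/10; answer 1/10
Stage 2: S1 = 1/10; threaded value p + q = 11; m = -15; cross terms: (4*-15 - 10*-28)=220, (10*13 - -20*-15)=-170, (-20*-28 - 4*13)=508; twice the area = |558| = 558; area = 279; boundary points = 1 + 2 + 1 = 4; strictly interior points = area - boundary/2 + 1 = 278; answer 278

278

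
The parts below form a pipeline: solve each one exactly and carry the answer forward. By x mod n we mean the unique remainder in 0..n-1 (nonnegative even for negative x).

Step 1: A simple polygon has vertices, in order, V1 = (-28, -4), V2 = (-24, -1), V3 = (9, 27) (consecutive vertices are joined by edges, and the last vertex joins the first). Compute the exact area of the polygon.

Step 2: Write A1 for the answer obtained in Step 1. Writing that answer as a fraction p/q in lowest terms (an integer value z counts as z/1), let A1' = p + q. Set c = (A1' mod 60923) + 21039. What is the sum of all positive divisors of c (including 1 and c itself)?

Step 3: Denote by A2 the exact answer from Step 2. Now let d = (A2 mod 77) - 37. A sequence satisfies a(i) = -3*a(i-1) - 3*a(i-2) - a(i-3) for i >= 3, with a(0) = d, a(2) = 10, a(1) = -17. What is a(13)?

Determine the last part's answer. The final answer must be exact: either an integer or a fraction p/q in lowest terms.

-65

Step 1: cross terms: (-28*-1 - -24*-4)=-68, (-24*27 - 9*-1)=-639, (9*-4 - -28*27)=720; twice the area = |13| = 13; area = 13/2; answer 13/2
Step 2: A1 = 13/2; threaded value p + q = 15; c = 21054; 21054 = 2 * 3 * 11^2 * 29; sigma = (1 + 2) * (1 + 3) * (1 + 11 + 121) * (1 + 29) = 3 * 4 * 133 * 30 = 47880; answer 47880
Step 3: A2 = 47880; d = 26; a(3) = -3*(10) - 3*(-17) - 1*(26) = -5; iterating: a(3)=-5, a(4)=2, a(5)=-1, a(6)=2, a(7)=-5, a(8)=10, a(9)=-17, a(10)=26, a(11)=-37, a(12)=50, a(13)=-65; answer -65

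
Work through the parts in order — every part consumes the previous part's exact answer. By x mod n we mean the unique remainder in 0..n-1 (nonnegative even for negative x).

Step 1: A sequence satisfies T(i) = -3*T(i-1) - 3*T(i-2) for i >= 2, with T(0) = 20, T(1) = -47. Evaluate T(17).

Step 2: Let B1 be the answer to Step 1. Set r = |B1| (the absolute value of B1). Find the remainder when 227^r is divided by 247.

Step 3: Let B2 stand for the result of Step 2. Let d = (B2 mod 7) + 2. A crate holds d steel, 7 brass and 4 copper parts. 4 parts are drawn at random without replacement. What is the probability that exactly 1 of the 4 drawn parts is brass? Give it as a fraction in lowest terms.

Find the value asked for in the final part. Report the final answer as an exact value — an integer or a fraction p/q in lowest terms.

Step 1: T(2) = -3*(-47) - 3*(20) = 81; iterating: T(2)=81, T(3)=-102, T(4)=63, T(5)=117, T(6)=-540, T(7)=1269, T(8)=-2187, T(9)=2754, T(10)=-1701, T(11)=-3159, T(12)=14580, T(13)=-34263, T(14)=59049, T(15)=-74358, T(16)=45927, T(17)=85293; answer 85293
Step 2: B1 = 85293; r = 85293; squarings mod 247: 227^1=227, 227^2=153, 227^4=191, 227^8=172, 227^16=191, 227^32=172, 227^64=191, 227^128=172, 227^256=191, 227^512=172, 227^1024=191, 227^2048=172, 227^4096=191, 227^8192=172, 227^16384=191, 227^32768=172, 227^65536=191; 227^85293 = 227^1 * 227^4 * 227^8 * 227^32 * 227^256 * 227^1024 * 227^2048 * 227^16384 * 227^65536 = 18 (mod 247); answer 18
Step 3: B2 = 18; d = 6; total draws C(17,4) = 2380; favorable C(7,1)*C(10,3) = 840; P = 6/17; answer 6/17

6/17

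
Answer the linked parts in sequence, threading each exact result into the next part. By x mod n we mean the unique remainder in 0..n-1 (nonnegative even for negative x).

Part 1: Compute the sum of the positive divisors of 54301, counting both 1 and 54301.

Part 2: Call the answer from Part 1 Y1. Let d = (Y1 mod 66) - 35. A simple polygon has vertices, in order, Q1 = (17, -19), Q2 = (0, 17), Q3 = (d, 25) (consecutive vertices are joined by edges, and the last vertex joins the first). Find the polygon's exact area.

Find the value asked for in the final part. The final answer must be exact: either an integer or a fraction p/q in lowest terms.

Part 1: 54301 = 13 * 4177; sigma = (1 + 13) * (1 + 4177) = 14 * 4178 = 58492; answer 58492
Part 2: Y1 = 58492; d = -19; cross terms: (17*17 - 0*-19)=289, (0*25 - -19*17)=323, (-19*-19 - 17*25)=-64; twice the area = |548| = 548; area = 274; answer 274

274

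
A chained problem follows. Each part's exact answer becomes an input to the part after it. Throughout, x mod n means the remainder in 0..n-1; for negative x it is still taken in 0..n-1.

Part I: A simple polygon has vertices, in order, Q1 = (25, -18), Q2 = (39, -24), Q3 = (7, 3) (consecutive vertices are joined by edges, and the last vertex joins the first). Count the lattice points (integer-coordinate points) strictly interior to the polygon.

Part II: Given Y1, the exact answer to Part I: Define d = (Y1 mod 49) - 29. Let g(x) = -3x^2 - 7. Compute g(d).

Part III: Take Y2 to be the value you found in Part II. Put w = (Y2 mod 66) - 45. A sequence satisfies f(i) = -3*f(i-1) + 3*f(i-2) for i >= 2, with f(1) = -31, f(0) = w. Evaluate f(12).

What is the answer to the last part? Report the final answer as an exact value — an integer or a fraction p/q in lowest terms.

12452049

Part I: cross terms: (25*-24 - 39*-18)=102, (39*3 - 7*-24)=285, (7*-18 - 25*3)=-201; twice the area = |186| = 186; area = 93; boundary points = 2 + 1 + 3 = 6; strictly interior points = area - boundary/2 + 1 = 91; answer 91
Part II: Y1 = 91; d = 13; -3*(13)^2 - 7 = (-507) + (-7) = -514; answer -514
Part III: Y2 = -514; w = -31; f(2) = -3*(-31) + 3*(-31) = 0; iterating: f(2)=0, f(3)=-93, f(4)=279, f(5)=-1116, f(6)=4185, f(7)=-15903, f(8)=60264, f(9)=-228501, f(10)=866295, f(11)=-3284388, f(12)=12452049; answer 12452049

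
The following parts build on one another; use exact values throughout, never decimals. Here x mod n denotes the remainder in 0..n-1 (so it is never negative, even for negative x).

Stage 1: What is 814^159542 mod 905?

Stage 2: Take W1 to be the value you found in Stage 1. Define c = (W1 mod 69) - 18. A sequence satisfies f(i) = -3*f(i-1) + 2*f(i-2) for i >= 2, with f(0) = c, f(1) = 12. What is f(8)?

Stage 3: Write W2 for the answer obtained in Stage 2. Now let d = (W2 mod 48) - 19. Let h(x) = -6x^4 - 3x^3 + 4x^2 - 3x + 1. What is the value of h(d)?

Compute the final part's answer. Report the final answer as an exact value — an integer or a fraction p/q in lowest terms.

-759847

Stage 1: squarings mod 905: 814^1=814, 814^2=136, 814^4=396, 814^8=251, 814^16=556, 814^32=531, 814^64=506, 814^128=826, 814^256=811, 814^512=691, 814^1024=546, 814^2048=371, 814^4096=81, 814^8192=226, 814^16384=396, 814^32768=251, 814^65536=556, 814^131072=531; 814^159542 = 814^2 * 814^4 * 814^16 * 814^32 * 814^256 * 814^512 * 814^1024 * 814^2048 * 814^8192 * 814^16384 * 814^131072 = 576 (mod 905); answer 576
Stage 2: W1 = 576; c = 6; f(2) = -3*(12) + 2*(6) = -24; iterating: f(2)=-24, f(3)=96, f(4)=-336, f(5)=1200, f(6)=-4272, f(7)=15216, f(8)=-54192; answer -54192
Stage 3: W2 = -54192; d = -19; -6*(-19)^4 - 3*(-19)^3 + 4*(-19)^2 - 3*(-19)^1 + 1 = (-781926) + (20577) + (1444) + (57) + (1) = -759847; answer -759847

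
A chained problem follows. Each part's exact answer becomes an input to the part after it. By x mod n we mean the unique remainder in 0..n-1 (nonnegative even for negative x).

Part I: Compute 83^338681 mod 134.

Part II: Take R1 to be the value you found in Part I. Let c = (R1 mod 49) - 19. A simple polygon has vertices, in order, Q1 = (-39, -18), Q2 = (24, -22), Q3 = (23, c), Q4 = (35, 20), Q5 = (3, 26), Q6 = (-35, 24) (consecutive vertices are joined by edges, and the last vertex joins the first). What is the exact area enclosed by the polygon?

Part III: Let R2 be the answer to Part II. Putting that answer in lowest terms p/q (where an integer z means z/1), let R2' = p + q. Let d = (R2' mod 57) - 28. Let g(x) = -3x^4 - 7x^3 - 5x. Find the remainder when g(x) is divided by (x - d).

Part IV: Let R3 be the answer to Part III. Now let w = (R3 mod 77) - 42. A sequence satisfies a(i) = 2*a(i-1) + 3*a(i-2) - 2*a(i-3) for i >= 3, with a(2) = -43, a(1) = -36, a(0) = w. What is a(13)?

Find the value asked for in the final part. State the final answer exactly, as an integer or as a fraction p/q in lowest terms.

-6724898

Part I: squarings mod 134: 83^1=83, 83^2=55, 83^4=77, 83^8=33, 83^16=17, 83^32=21, 83^64=39, 83^128=47, 83^256=65, 83^512=71, 83^1024=83, 83^2048=55, 83^4096=77, 83^8192=33, 83^16384=17, 83^32768=21, 83^65536=39, 83^131072=47, 83^262144=65; 83^338681 = 83^1 * 83^8 * 83^16 * 83^32 * 83^64 * 83^128 * 83^512 * 83^2048 * 83^8192 * 83^65536 * 83^262144 = 55 (mod 134); answer 55
Part II: R1 = 55; c = -13; cross terms: (-39*-22 - 24*-18)=1290, (24*-13 - 23*-22)=194, (23*20 - 35*-13)=915, (35*26 - 3*20)=850, (3*24 - -35*26)=982, (-35*-18 - -39*24)=1566; twice the area = |5797| = 5797; area = 5797/2; answer 5797/2
Part III: R2 = 5797/2; threaded value p + q = 5799; d = 14; remainder = value at the root: -3*(14)^4 - 7*(14)^3 - 5*(14)^1 = (-115248) + (-19208) + (-70) = -134526; answer -134526
Part IV: R3 = -134526; w = 28; a(3) = 2*(-43) + 3*(-36) - 2*(28) = -250; iterating: a(3)=-250, a(4)=-557, a(5)=-1778, a(6)=-4727, a(7)=-13674, a(8)=-37973, a(9)=-107514, a(10)=-301599, a(11)=-849794, a(12)=-2389357, a(13)=-6724898; answer -6724898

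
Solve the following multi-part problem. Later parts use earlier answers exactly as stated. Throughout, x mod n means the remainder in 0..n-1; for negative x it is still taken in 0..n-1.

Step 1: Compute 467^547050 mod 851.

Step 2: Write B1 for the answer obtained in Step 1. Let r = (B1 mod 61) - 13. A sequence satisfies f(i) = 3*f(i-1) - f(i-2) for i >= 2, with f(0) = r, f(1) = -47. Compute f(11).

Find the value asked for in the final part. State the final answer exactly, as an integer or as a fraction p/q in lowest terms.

Step 1: squarings mod 851: 467^1=467, 467^2=233, 467^4=676, 467^8=840, 467^16=121, 467^32=174, 467^64=491, 467^128=248, 467^256=232, 467^512=211, 467^1024=269, 467^2048=26, 467^4096=676, 467^8192=840, 467^16384=121, 467^32768=174, 467^65536=491, 467^131072=248, 467^262144=232, 467^524288=211; 467^547050 = 467^2 * 467^8 * 467^32 * 467^64 * 467^128 * 467^2048 * 467^4096 * 467^16384 * 467^524288 = 813 (mod 851); answer 813
Step 2: B1 = 813; r = 7; f(2) = 3*(-47) - 1*(7) = -148; iterating: f(2)=-148, f(3)=-397, f(4)=-1043, f(5)=-2732, f(6)=-7153, f(7)=-18727, f(8)=-49028, f(9)=-128357, f(10)=-336043, f(11)=-879772; answer -879772

-879772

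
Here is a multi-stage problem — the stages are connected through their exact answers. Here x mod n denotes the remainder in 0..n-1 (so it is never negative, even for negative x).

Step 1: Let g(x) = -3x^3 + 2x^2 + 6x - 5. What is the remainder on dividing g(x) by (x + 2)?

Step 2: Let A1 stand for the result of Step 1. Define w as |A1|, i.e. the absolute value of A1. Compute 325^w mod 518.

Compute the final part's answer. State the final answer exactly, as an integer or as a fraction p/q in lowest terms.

265

Step 1: remainder = value at the root: -3*(-2)^3 + 2*(-2)^2 + 6*(-2)^1 - 5 = (24) + (8) + (-12) + (-5) = 15; answer 15
Step 2: A1 = 15; w = 15; squarings mod 518: 325^1=325, 325^2=471, 325^4=137, 325^8=121; 325^15 = 325^1 * 325^2 * 325^4 * 325^8 = 265 (mod 518); answer 265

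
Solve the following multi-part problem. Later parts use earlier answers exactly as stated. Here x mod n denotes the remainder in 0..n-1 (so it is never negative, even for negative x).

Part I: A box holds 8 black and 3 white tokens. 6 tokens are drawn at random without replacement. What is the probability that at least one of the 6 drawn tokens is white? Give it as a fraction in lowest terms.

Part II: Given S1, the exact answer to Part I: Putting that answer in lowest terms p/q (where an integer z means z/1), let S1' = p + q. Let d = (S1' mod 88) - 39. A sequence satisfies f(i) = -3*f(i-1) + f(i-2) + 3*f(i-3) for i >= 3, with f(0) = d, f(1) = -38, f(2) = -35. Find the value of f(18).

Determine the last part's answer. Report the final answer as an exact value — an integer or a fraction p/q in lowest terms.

-2905653635

Part I: total draws C(11,6) = 462; complement C(8,6) = 28; favorable 462 - 28 = 434; P = 31/33; answer 31/33
Part II: S1 = 31/33; threaded value p + q = 64; d = 25; f(3) = -3*(-35) + 1*(-38) + 3*(25) = 142; iterating: f(3)=142, f(4)=-575, f(5)=1762, f(6)=-5435, f(7)=16342, f(8)=-49175, f(9)=147562, f(10)=-442835, f(11)=1328542, f(12)=-3985775, f(13)=11957362, f(14)=-35872235, f(15)=107616742, f(16)=-322850375, f(17)=968551162, f(18)=-2905653635; answer -2905653635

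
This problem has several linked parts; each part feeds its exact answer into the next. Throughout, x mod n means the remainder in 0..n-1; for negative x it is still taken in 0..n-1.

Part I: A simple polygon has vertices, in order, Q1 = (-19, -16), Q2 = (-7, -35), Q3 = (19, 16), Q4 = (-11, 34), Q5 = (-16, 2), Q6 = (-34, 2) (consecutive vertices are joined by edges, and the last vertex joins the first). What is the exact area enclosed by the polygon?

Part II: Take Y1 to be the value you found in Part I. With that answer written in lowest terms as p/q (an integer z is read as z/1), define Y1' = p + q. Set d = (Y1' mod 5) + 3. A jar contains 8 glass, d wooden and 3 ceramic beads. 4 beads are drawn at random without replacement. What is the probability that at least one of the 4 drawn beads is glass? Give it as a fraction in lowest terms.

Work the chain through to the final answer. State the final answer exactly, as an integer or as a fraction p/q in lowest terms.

Part I: cross terms: (-19*-35 - -7*-16)=553, (-7*16 - 19*-35)=553, (19*34 - -11*16)=822, (-11*2 - -16*34)=522, (-16*2 - -34*2)=36, (-34*-16 - -19*2)=582; twice the area = |3068| = 3068; area = 1534; answer 1534
Part II: Y1 = 1534; threaded value p + q = 1535; d = 3; total draws C(14,4) = 1001; complement C(6,4) = 15; favorable 1001 - 15 = 986; P = 986/1001; answer 986/1001

986/1001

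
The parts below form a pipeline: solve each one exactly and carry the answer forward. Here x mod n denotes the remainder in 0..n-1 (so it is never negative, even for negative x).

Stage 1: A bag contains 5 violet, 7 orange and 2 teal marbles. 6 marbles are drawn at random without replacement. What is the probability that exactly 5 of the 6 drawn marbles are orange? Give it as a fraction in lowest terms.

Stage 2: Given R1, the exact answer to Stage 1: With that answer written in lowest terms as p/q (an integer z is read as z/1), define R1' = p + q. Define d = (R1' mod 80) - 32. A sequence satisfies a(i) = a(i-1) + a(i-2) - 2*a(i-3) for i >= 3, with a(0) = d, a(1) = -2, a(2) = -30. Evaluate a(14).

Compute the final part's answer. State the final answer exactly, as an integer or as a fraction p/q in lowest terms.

Stage 1: total draws C(14,6) = 3003; favorable C(7,5)*C(7,1) = 147; P = 7/143; answer 7/143
Stage 2: R1 = 7/143; threaded value p + q = 150; d = 38; a(3) = 1*(-30) + 1*(-2) - 2*(38) = -108; iterating: a(3)=-108, a(4)=-134, a(5)=-182, a(6)=-100, a(7)=-14, a(8)=250, a(9)=436, a(10)=714, a(11)=650, a(12)=492, a(13)=-286, a(14)=-1094; answer -1094

-1094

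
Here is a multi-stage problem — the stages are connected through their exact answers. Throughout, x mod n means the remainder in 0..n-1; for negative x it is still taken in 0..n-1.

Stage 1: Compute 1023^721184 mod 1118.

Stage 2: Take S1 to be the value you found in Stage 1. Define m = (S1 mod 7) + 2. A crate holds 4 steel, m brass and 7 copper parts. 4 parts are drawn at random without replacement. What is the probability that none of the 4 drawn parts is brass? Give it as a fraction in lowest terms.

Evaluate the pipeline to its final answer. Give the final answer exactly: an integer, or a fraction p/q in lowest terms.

Stage 1: squarings mod 1118: 1023^1=1023, 1023^2=81, 1023^4=971, 1023^8=367, 1023^16=529, 1023^32=341, 1023^64=9, 1023^128=81, 1023^256=971, 1023^512=367, 1023^1024=529, 1023^2048=341, 1023^4096=9, 1023^8192=81, 1023^16384=971, 1023^32768=367, 1023^65536=529, 1023^131072=341, 1023^262144=9, 1023^524288=81; 1023^721184 = 1023^32 * 1023^256 * 1023^65536 * 1023^131072 * 1023^524288 = 81 (mod 1118); answer 81
Stage 2: S1 = 81; m = 6; total draws C(17,4) = 2380; favorable C(11,4) = 330; P = 33/238; answer 33/238

33/238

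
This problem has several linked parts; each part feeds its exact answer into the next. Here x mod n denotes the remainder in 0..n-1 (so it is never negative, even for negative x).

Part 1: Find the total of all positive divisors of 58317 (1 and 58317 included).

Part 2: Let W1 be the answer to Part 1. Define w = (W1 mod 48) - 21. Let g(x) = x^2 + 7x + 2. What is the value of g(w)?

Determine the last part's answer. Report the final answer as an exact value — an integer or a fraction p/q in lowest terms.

Part 1: 58317 = 3 * 7 * 2777; sigma = (1 + 3) * (1 + 7) * (1 + 2777) = 4 * 8 * 2778 = 88896; answer 88896
Part 2: W1 = 88896; w = -21; 1*(-21)^2 + 7*(-21)^1 + 2 = (441) + (-147) + (2) = 296; answer 296

296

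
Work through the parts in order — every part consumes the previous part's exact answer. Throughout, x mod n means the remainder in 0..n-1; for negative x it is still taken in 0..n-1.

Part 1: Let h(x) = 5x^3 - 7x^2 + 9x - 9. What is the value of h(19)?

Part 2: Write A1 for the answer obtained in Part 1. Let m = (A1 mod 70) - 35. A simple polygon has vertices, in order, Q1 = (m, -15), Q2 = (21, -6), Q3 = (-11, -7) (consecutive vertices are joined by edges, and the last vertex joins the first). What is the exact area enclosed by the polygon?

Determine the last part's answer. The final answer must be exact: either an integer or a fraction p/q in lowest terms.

121

Part 1: 5*(19)^3 - 7*(19)^2 + 9*(19)^1 - 9 = (34295) + (-2527) + (171) + (-9) = 31930; answer 31930
Part 2: A1 = 31930; m = -25; cross terms: (-25*-6 - 21*-15)=465, (21*-7 - -11*-6)=-213, (-11*-15 - -25*-7)=-10; twice the area = |242| = 242; area = 121; answer 121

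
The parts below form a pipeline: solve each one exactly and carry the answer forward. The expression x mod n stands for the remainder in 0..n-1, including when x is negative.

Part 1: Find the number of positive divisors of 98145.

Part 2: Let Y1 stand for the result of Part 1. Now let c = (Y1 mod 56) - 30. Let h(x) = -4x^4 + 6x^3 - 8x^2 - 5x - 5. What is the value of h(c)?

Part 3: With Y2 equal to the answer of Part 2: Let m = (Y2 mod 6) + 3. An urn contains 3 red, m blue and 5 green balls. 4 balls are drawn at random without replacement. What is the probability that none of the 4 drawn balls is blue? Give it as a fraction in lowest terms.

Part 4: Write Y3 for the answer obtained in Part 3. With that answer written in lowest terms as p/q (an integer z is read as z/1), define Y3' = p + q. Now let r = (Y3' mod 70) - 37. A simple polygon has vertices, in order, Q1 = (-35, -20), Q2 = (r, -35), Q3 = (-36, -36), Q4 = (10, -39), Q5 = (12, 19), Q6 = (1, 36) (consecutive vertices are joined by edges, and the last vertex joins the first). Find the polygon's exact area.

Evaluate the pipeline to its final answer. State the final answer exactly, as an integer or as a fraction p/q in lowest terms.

Part 1: 98145 = 3^3 * 5 * 727; number of divisors = (3+1) * (1+1) * (1+1) = 16; answer 16
Part 2: Y1 = 16; c = -14; -4*(-14)^4 + 6*(-14)^3 - 8*(-14)^2 - 5*(-14)^1 - 5 = (-153664) + (-16464) + (-1568) + (70) + (-5) = -171631; answer -171631
Part 3: Y2 = -171631; m = 8; total draws C(16,4) = 1820; favorable C(8,4) = 70; P = 1/26; answer 1/26
Part 4: Y3 = 1/26; threaded value p + q = 27; r = -10; cross terms: (-35*-35 - -10*-20)=1025, (-10*-36 - -36*-35)=-900, (-36*-39 - 10*-36)=1764, (10*19 - 12*-39)=658, (12*36 - 1*19)=413, (1*-20 - -35*36)=1240; twice the area = |4200| = 4200; area = 2100; answer 2100

2100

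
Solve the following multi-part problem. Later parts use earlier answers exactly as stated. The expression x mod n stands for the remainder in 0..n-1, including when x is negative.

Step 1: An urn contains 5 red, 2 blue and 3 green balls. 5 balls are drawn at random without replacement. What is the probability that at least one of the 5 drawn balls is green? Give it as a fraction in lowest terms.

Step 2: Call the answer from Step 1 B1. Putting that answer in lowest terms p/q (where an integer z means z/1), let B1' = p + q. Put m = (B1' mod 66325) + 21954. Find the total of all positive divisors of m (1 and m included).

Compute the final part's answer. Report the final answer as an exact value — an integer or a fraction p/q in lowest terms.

Step 1: total draws C(10,5) = 252; complement C(7,5) = 21; favorable 252 - 21 = 231; P = 11/12; answer 11/12
Step 2: B1 = 11/12; threaded value p + q = 23; m = 21977; 21977 is prime, so its only divisors are 1 and 21977; sigma = 1 + 21977 = 21978; answer 21978

21978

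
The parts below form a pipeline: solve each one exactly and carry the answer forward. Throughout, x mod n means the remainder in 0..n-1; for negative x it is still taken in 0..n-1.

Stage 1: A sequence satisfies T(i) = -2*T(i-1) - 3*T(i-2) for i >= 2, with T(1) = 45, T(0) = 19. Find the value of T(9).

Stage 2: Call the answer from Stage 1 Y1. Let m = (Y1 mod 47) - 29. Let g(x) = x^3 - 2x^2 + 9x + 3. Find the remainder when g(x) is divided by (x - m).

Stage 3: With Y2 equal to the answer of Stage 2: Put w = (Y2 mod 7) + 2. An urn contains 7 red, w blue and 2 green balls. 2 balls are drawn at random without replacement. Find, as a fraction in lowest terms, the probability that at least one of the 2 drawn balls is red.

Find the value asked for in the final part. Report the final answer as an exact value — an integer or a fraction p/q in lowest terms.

49/55

Stage 1: T(2) = -2*(45) - 3*(19) = -147; iterating: T(2)=-147, T(3)=159, T(4)=123, T(5)=-723, T(6)=1077, T(7)=15, T(8)=-3261, T(9)=6477; answer 6477
Stage 2: Y1 = 6477; m = 9; remainder = value at the root: 1*(9)^3 - 2*(9)^2 + 9*(9)^1 + 3 = (729) + (-162) + (81) + (3) = 651; answer 651
Stage 3: Y2 = 651; w = 2; total draws C(11,2) = 55; complement C(4,2) = 6; favorable 55 - 6 = 49; P = 49/55; answer 49/55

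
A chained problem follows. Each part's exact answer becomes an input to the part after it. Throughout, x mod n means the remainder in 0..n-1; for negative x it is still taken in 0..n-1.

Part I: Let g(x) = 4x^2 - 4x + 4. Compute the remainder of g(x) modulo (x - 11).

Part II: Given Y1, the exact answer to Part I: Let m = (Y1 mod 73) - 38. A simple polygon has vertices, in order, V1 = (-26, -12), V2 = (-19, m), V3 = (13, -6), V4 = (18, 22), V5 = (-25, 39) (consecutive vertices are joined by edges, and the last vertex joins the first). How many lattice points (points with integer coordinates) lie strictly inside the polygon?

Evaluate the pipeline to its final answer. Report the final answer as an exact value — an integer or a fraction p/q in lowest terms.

2045

Part I: remainder = value at the root: 4*(11)^2 - 4*(11)^1 + 4 = (484) + (-44) + (4) = 444; answer 444
Part II: Y1 = 444; m = -32; cross terms: (-26*-32 - -19*-12)=604, (-19*-6 - 13*-32)=530, (13*22 - 18*-6)=394, (18*39 - -25*22)=1252, (-25*-12 - -26*39)=1314; twice the area = |4094| = 4094; area = 2047; boundary points = 1 + 2 + 1 + 1 + 1 = 6; strictly interior points = area - boundary/2 + 1 = 2045; answer 2045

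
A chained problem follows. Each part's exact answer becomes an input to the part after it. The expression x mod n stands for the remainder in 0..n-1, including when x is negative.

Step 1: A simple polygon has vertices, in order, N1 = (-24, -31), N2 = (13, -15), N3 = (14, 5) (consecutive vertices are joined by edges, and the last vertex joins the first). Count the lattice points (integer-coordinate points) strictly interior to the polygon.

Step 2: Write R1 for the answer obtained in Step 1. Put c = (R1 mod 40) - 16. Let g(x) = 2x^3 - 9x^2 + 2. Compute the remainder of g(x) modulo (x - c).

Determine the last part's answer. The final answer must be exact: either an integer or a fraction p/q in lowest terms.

-8773

Step 1: cross terms: (-24*-15 - 13*-31)=763, (13*5 - 14*-15)=275, (14*-31 - -24*5)=-314; twice the area = |724| = 724; area = 362; boundary points = 1 + 1 + 2 = 4; strictly interior points = area - boundary/2 + 1 = 361; answer 361
Step 2: R1 = 361; c = -15; remainder = value at the root: 2*(-15)^3 - 9*(-15)^2 + 2 = (-6750) + (-2025) + (2) = -8773; answer -8773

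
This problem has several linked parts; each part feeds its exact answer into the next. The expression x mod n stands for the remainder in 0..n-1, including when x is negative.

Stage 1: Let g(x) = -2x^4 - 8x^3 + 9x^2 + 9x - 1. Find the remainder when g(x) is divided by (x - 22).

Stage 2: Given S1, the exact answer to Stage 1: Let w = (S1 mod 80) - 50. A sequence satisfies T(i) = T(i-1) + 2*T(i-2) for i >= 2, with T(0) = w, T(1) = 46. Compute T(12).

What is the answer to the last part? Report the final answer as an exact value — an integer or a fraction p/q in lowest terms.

72352

Stage 1: remainder = value at the root: -2*(22)^4 - 8*(22)^3 + 9*(22)^2 + 9*(22)^1 - 1 = (-468512) + (-85184) + (4356) + (198) + (-1) = -549143; answer -549143
Stage 2: S1 = -549143; w = 7; T(2) = 1*(46) + 2*(7) = 60; iterating: T(2)=60, T(3)=152, T(4)=272, T(5)=576, T(6)=1120, T(7)=2272, T(8)=4512, T(9)=9056, T(10)=18080, T(11)=36192, T(12)=72352; answer 72352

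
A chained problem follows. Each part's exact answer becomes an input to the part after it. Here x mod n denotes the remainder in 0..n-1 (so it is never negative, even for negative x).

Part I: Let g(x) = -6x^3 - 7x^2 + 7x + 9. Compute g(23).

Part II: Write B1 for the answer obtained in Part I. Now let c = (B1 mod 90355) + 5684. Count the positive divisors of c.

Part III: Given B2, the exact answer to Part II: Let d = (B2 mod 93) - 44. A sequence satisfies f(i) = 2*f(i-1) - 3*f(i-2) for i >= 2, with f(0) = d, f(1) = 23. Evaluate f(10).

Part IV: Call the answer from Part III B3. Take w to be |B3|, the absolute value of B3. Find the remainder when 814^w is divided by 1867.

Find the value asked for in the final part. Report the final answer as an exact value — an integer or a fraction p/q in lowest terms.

Part I: -6*(23)^3 - 7*(23)^2 + 7*(23)^1 + 9 = (-73002) + (-3703) + (161) + (9) = -76535; answer -76535
Part II: B1 = -76535; c = 19504; 19504 = 2^4 * 23 * 53; number of divisors = (4+1) * (1+1) * (1+1) = 20; answer 20
Part III: B2 = 20; d = -24; f(2) = 2*(23) - 3*(-24) = 118; iterating: f(2)=118, f(3)=167, f(4)=-20, f(5)=-541, f(6)=-1022, f(7)=-421, f(8)=2224, f(9)=5711, f(10)=4750; answer 4750
Part IV: B3 = 4750; w = 4750; squarings mod 1867: 814^1=814, 814^2=1678, 814^4=248, 814^8=1760, 814^16=247, 814^32=1265, 814^64=206, 814^128=1362, 814^256=1113, 814^512=948, 814^1024=677, 814^2048=914, 814^4096=847; 814^4750 = 814^2 * 814^4 * 814^8 * 814^128 * 814^512 * 814^4096 = 1475 (mod 1867); answer 1475

1475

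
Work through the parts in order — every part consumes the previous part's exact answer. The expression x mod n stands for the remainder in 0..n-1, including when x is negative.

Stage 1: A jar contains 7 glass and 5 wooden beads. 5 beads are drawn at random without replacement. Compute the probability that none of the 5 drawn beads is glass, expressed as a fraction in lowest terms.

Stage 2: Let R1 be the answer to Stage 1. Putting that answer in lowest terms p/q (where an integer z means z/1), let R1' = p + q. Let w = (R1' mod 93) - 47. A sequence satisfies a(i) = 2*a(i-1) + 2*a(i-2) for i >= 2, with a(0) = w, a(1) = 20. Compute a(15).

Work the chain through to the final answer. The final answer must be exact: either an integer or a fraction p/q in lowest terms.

Stage 1: total draws C(12,5) = 792; favorable C(5,5) = 1; P = 1/792; answer 1/792
Stage 2: R1 = 1/792; threaded value p + q = 793; w = 2; a(2) = 2*(20) + 2*(2) = 44; iterating: a(2)=44, a(3)=128, a(4)=344, a(5)=944, a(6)=2576, a(7)=7040, a(8)=19232, a(9)=52544, a(10)=143552, a(11)=392192, a(12)=1071488, a(13)=2927360, a(14)=7997696, a(15)=21850112; answer 21850112

21850112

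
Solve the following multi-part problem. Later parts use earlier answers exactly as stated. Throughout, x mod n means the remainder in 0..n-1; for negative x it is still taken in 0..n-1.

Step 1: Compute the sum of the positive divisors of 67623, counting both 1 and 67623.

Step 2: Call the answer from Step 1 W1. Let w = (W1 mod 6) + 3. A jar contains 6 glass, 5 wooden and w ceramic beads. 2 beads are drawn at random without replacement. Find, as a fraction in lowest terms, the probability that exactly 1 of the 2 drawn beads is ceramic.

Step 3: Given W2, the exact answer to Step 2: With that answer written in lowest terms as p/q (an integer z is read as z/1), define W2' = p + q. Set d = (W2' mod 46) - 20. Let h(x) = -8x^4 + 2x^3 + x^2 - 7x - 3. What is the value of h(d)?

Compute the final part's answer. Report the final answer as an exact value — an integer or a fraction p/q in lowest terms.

Step 1: 67623 = 3 * 22541; sigma = (1 + 3) * (1 + 22541) = 4 * 22542 = 90168; answer 90168
Step 2: W1 = 90168; w = 3; total draws C(14,2) = 91; favorable C(3,1)*C(11,1) = 33; P = 33/91; answer 33/91
Step 3: W2 = 33/91; threaded value p + q = 124; d = 12; -8*(12)^4 + 2*(12)^3 + 1*(12)^2 - 7*(12)^1 - 3 = (-165888) + (3456) + (144) + (-84) + (-3) = -162375; answer -162375

-162375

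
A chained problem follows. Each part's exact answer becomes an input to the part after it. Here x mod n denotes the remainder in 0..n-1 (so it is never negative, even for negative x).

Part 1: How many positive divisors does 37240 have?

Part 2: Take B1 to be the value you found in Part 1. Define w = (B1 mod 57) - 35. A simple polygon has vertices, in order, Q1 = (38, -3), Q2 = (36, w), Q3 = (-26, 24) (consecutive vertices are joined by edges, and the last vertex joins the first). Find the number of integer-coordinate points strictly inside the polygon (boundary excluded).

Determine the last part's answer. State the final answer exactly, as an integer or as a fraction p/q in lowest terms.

484

Part 1: 37240 = 2^3 * 5 * 7^2 * 19; number of divisors = (3+1) * (1+1) * (2+1) * (1+1) = 48; answer 48
Part 2: B1 = 48; w = 13; cross terms: (38*13 - 36*-3)=602, (36*24 - -26*13)=1202, (-26*-3 - 38*24)=-834; twice the area = |970| = 970; area = 485; boundary points = 2 + 1 + 1 = 4; strictly interior points = area - boundary/2 + 1 = 484; answer 484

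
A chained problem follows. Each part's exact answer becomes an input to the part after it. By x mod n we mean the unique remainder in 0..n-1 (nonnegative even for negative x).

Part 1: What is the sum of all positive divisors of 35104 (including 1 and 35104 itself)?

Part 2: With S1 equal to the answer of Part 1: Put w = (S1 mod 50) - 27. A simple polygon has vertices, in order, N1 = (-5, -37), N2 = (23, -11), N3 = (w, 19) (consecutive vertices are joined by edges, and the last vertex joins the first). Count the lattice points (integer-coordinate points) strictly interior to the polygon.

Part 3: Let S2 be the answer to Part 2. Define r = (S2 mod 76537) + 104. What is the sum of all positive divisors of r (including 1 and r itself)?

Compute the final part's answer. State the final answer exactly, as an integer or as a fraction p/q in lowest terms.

1848

Part 1: 35104 = 2^5 * 1097; sigma = (1 + 2 + 4 + 8 + 16 + 32) * (1 + 1097) = 63 * 1098 = 69174; answer 69174
Part 2: S1 = 69174; w = -3; cross terms: (-5*-11 - 23*-37)=906, (23*19 - -3*-11)=404, (-3*-37 - -5*19)=206; twice the area = |1516| = 1516; area = 758; boundary points = 2 + 2 + 2 = 6; strictly interior points = area - boundary/2 + 1 = 756; answer 756
Part 3: S2 = 756; r = 860; 860 = 2^2 * 5 * 43; sigma = (1 + 2 + 4) * (1 + 5) * (1 + 43) = 7 * 6 * 44 = 1848; answer 1848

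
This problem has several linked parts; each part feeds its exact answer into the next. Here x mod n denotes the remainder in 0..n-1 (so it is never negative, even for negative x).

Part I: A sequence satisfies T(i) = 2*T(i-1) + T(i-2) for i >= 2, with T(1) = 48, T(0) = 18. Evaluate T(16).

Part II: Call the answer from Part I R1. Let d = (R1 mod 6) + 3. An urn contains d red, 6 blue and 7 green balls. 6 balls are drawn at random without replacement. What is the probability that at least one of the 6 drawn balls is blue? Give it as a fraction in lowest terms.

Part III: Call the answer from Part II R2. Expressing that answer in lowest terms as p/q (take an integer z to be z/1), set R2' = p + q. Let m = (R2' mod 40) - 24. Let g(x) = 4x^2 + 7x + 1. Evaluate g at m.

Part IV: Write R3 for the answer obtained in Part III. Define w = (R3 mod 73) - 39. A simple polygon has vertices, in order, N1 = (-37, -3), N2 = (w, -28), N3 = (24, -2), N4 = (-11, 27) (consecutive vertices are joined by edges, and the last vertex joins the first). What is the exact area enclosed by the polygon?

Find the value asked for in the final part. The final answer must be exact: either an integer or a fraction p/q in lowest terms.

3393/2

Part I: T(2) = 2*(48) + 1*(18) = 114; iterating: T(2)=114, T(3)=276, T(4)=666, T(5)=1608, T(6)=3882, T(7)=9372, T(8)=22626, T(9)=54624, T(10)=131874, T(11)=318372, T(12)=768618, T(13)=1855608, T(14)=4479834, T(15)=10815276, T(16)=26110386; answer 26110386
Part II: R1 = 26110386; d = 3; total draws C(16,6) = 8008; complement C(10,6) = 210; favorable 8008 - 210 = 7798; P = 557/572; answer 557/572
Part III: R2 = 557/572; threaded value p + q = 1129; m = -15; 4*(-15)^2 + 7*(-15)^1 + 1 = (900) + (-105) + (1) = 796; answer 796
Part IV: R3 = 796; w = 27; cross terms: (-37*-28 - 27*-3)=1117, (27*-2 - 24*-28)=618, (24*27 - -11*-2)=626, (-11*-3 - -37*27)=1032; twice the area = |3393| = 3393; area = 3393/2; answer 3393/2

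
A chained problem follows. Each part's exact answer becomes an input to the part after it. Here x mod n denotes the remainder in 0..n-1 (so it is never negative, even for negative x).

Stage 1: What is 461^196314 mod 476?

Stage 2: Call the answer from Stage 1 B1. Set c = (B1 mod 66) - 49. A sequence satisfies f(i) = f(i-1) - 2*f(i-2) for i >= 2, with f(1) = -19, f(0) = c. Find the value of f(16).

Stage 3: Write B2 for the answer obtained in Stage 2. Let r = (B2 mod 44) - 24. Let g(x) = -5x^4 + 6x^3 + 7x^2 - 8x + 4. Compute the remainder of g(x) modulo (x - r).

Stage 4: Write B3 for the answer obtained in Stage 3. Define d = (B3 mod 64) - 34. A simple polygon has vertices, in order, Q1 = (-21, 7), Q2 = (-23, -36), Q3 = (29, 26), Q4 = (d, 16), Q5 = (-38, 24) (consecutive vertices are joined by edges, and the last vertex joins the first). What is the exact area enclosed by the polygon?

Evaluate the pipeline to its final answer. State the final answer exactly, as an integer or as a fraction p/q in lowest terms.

2669/2

Stage 1: squarings mod 476: 461^1=461, 461^2=225, 461^4=169, 461^8=1, 461^16=1, 461^32=1, 461^64=1, 461^128=1, 461^256=1, 461^512=1, 461^1024=1, 461^2048=1, 461^4096=1, 461^8192=1, 461^16384=1, 461^32768=1, 461^65536=1, 461^131072=1; 461^196314 = 461^2 * 461^8 * 461^16 * 461^64 * 461^128 * 461^512 * 461^1024 * 461^2048 * 461^4096 * 461^8192 * 461^16384 * 461^32768 * 461^131072 = 225 (mod 476); answer 225
Stage 2: B1 = 225; c = -22; f(2) = 1*(-19) - 2*(-22) = 25; iterating: f(2)=25, f(3)=63, f(4)=13, f(5)=-113, f(6)=-139, f(7)=87, f(8)=365, f(9)=191, f(10)=-539, f(11)=-921, f(12)=157, f(13)=1999, f(14)=1685, f(15)=-2313, f(16)=-5683; answer -5683
Stage 3: B2 = -5683; r = 13; remainder = value at the root: -5*(13)^4 + 6*(13)^3 + 7*(13)^2 - 8*(13)^1 + 4 = (-142805) + (13182) + (1183) + (-104) + (4) = -128540; answer -128540
Stage 4: B3 = -128540; d = 2; cross terms: (-21*-36 - -23*7)=917, (-23*26 - 29*-36)=446, (29*16 - 2*26)=412, (2*24 - -38*16)=656, (-38*7 - -21*24)=238; twice the area = |2669| = 2669; area = 2669/2; answer 2669/2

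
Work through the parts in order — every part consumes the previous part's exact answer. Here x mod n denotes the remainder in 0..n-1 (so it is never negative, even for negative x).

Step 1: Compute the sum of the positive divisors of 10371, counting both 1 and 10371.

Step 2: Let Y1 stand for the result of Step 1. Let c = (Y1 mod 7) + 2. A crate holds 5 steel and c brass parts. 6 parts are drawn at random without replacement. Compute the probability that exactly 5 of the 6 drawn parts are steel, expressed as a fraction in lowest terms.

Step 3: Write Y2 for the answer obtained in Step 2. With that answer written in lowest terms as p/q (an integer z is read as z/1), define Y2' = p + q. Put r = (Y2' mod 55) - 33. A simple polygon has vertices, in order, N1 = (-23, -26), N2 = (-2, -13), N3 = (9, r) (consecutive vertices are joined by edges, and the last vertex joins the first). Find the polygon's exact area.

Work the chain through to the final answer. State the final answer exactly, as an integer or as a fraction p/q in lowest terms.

Step 1: 10371 = 3 * 3457; sigma = (1 + 3) * (1 + 3457) = 4 * 3458 = 13832; answer 13832
Step 2: Y1 = 13832; c = 2; total draws C(7,6) = 7; favorable C(5,5)*C(2,1) = 2; P = 2/7; answer 2/7
Step 3: Y2 = 2/7; threaded value p + q = 9; r = -24; cross terms: (-23*-13 - -2*-26)=247, (-2*-24 - 9*-13)=165, (9*-26 - -23*-24)=-786; twice the area = |-374| = 374; area = 187; answer 187

187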